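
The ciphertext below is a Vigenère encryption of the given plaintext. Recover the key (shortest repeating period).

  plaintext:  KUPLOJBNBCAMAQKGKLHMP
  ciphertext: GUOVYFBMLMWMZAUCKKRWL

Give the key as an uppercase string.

  i= 0: G-K = 22 → W
  i= 1: U-U =  0 → A
  i= 2: O-P = 25 → Z
  i= 3: V-L = 10 → K
  i= 4: Y-O = 10 → K
  i= 5: F-J = 22 → W
  i= 6: B-B =  0 → A
  i= 7: M-N = 25 → Z
  i= 8: L-B = 10 → K
  i= 9: M-C = 10 → K
  i=10: W-A = 22 → W
  i=11: M-M =  0 → A
  i=12: Z-A = 25 → Z
  i=13: A-Q = 10 → K
  i=14: U-K = 10 → K
  i=15: C-G = 22 → W
  i=16: K-K =  0 → A
  i=17: K-L = 25 → Z
  i=18: R-H = 10 → K
  i=19: W-M = 10 → K
  i=20: L-P = 22 → W
  shifts repeat with period 5: WAZKK

WAZKK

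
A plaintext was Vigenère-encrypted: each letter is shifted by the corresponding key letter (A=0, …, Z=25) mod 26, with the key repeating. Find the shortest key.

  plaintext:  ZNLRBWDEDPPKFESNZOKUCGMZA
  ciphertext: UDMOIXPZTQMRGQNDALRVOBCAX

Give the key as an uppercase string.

VQBXHBM

  i= 0: U-Z = 21 → V
  i= 1: D-N = 16 → Q
  i= 2: M-L =  1 → B
  i= 3: O-R = 23 → X
  i= 4: I-B =  7 → H
  i= 5: X-W =  1 → B
  i= 6: P-D = 12 → M
  i= 7: Z-E = 21 → V
  i= 8: T-D = 16 → Q
  i= 9: Q-P =  1 → B
  i=10: M-P = 23 → X
  i=11: R-K =  7 → H
  i=12: G-F =  1 → B
  i=13: Q-E = 12 → M
  i=14: N-S = 21 → V
  i=15: D-N = 16 → Q
  i=16: A-Z =  1 → B
  i=17: L-O = 23 → X
  i=18: R-K =  7 → H
  i=19: V-U =  1 → B
  i=20: O-C = 12 → M
  i=21: B-G = 21 → V
  i=22: C-M = 16 → Q
  i=23: A-Z =  1 → B
  i=24: X-A = 23 → X
  shifts repeat with period 7: VQBXHBM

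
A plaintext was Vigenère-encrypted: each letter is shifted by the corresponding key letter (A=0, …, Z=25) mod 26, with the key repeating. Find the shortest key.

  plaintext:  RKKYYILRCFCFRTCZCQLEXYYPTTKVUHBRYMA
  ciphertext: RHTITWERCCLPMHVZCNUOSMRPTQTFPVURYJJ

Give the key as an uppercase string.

AXJKVOTA

  i= 0: R-R =  0 → A
  i= 1: H-K = 23 → X
  i= 2: T-K =  9 → J
  i= 3: I-Y = 10 → K
  i= 4: T-Y = 21 → V
  i= 5: W-I = 14 → O
  i= 6: E-L = 19 → T
  i= 7: R-R =  0 → A
  i= 8: C-C =  0 → A
  i= 9: C-F = 23 → X
  i=10: L-C =  9 → J
  i=11: P-F = 10 → K
  i=12: M-R = 21 → V
  i=13: H-T = 14 → O
  i=14: V-C = 19 → T
  i=15: Z-Z =  0 → A
  i=16: C-C =  0 → A
  i=17: N-Q = 23 → X
  i=18: U-L =  9 → J
  i=19: O-E = 10 → K
  i=20: S-X = 21 → V
  i=21: M-Y = 14 → O
  i=22: R-Y = 19 → T
  i=23: P-P =  0 → A
  i=24: T-T =  0 → A
  i=25: Q-T = 23 → X
  i=26: T-K =  9 → J
  i=27: F-V = 10 → K
  i=28: P-U = 21 → V
  i=29: V-H = 14 → O
  i=30: U-B = 19 → T
  i=31: R-R =  0 → A
  i=32: Y-Y =  0 → A
  i=33: J-M = 23 → X
  i=34: J-A =  9 → J
  shifts repeat with period 8: AXJKVOTA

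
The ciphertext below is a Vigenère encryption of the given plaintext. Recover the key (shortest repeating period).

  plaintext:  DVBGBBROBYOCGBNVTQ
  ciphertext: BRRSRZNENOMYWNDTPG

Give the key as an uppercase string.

YWQMQ

  i= 0: B-D = 24 → Y
  i= 1: R-V = 22 → W
  i= 2: R-B = 16 → Q
  i= 3: S-G = 12 → M
  i= 4: R-B = 16 → Q
  i= 5: Z-B = 24 → Y
  i= 6: N-R = 22 → W
  i= 7: E-O = 16 → Q
  i= 8: N-B = 12 → M
  i= 9: O-Y = 16 → Q
  i=10: M-O = 24 → Y
  i=11: Y-C = 22 → W
  i=12: W-G = 16 → Q
  i=13: N-B = 12 → M
  i=14: D-N = 16 → Q
  i=15: T-V = 24 → Y
  i=16: P-T = 22 → W
  i=17: G-Q = 16 → Q
  shifts repeat with period 5: YWQMQ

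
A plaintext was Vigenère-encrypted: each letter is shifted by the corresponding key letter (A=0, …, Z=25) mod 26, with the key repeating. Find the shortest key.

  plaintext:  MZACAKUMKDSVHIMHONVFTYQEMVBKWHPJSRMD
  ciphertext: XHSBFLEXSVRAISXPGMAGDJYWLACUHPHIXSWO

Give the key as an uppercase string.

  i= 0: X-M = 11 → L
  i= 1: H-Z =  8 → I
  i= 2: S-A = 18 → S
  i= 3: B-C = 25 → Z
  i= 4: F-A =  5 → F
  i= 5: L-K =  1 → B
  i= 6: E-U = 10 → K
  i= 7: X-M = 11 → L
  i= 8: S-K =  8 → I
  i= 9: V-D = 18 → S
  i=10: R-S = 25 → Z
  i=11: A-V =  5 → F
  i=12: I-H =  1 → B
  i=13: S-I = 10 → K
  i=14: X-M = 11 → L
  i=15: P-H =  8 → I
  i=16: G-O = 18 → S
  i=17: M-N = 25 → Z
  i=18: A-V =  5 → F
  i=19: G-F =  1 → B
  i=20: D-T = 10 → K
  i=21: J-Y = 11 → L
  i=22: Y-Q =  8 → I
  i=23: W-E = 18 → S
  i=24: L-M = 25 → Z
  i=25: A-V =  5 → F
  i=26: C-B =  1 → B
  i=27: U-K = 10 → K
  i=28: H-W = 11 → L
  i=29: P-H =  8 → I
  i=30: H-P = 18 → S
  i=31: I-J = 25 → Z
  i=32: X-S =  5 → F
  i=33: S-R =  1 → B
  i=34: W-M = 10 → K
  i=35: O-D = 11 → L
  shifts repeat with period 7: LISZFBK

LISZFBK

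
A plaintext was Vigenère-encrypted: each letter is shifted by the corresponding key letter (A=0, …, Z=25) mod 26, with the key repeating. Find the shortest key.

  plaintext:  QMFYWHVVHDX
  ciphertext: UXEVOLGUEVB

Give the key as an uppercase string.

  i= 0: U-Q =  4 → E
  i= 1: X-M = 11 → L
  i= 2: E-F = 25 → Z
  i= 3: V-Y = 23 → X
  i= 4: O-W = 18 → S
  i= 5: L-H =  4 → E
  i= 6: G-V = 11 → L
  i= 7: U-V = 25 → Z
  i= 8: E-H = 23 → X
  i= 9: V-D = 18 → S
  i=10: B-X =  4 → E
  shifts repeat with period 5: ELZXS

ELZXS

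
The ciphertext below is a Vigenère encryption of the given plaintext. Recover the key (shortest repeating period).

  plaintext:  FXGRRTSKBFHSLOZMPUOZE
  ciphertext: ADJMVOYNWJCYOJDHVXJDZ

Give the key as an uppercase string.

VGDVE

  i= 0: A-F = 21 → V
  i= 1: D-X =  6 → G
  i= 2: J-G =  3 → D
  i= 3: M-R = 21 → V
  i= 4: V-R =  4 → E
  i= 5: O-T = 21 → V
  i= 6: Y-S =  6 → G
  i= 7: N-K =  3 → D
  i= 8: W-B = 21 → V
  i= 9: J-F =  4 → E
  i=10: C-H = 21 → V
  i=11: Y-S =  6 → G
  i=12: O-L =  3 → D
  i=13: J-O = 21 → V
  i=14: D-Z =  4 → E
  i=15: H-M = 21 → V
  i=16: V-P =  6 → G
  i=17: X-U =  3 → D
  i=18: J-O = 21 → V
  i=19: D-Z =  4 → E
  i=20: Z-E = 21 → V
  shifts repeat with period 5: VGDVE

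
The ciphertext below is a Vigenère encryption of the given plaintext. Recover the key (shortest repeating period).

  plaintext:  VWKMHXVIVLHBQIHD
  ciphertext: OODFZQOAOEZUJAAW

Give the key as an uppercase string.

  i= 0: O-V = 19 → T
  i= 1: O-W = 18 → S
  i= 2: D-K = 19 → T
  i= 3: F-M = 19 → T
  i= 4: Z-H = 18 → S
  i= 5: Q-X = 19 → T
  i= 6: O-V = 19 → T
  i= 7: A-I = 18 → S
  i= 8: O-V = 19 → T
  i= 9: E-L = 19 → T
  i=10: Z-H = 18 → S
  i=11: U-B = 19 → T
  i=12: J-Q = 19 → T
  i=13: A-I = 18 → S
  i=14: A-H = 19 → T
  i=15: W-D = 19 → T
  shifts repeat with period 3: TST

TST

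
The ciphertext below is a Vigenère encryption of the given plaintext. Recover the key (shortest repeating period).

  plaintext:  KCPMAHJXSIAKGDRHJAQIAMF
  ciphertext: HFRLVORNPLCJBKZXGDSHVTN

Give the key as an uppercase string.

  i= 0: H-K = 23 → X
  i= 1: F-C =  3 → D
  i= 2: R-P =  2 → C
  i= 3: L-M = 25 → Z
  i= 4: V-A = 21 → V
  i= 5: O-H =  7 → H
  i= 6: R-J =  8 → I
  i= 7: N-X = 16 → Q
  i= 8: P-S = 23 → X
  i= 9: L-I =  3 → D
  i=10: C-A =  2 → C
  i=11: J-K = 25 → Z
  i=12: B-G = 21 → V
  i=13: K-D =  7 → H
  i=14: Z-R =  8 → I
  i=15: X-H = 16 → Q
  i=16: G-J = 23 → X
  i=17: D-A =  3 → D
  i=18: S-Q =  2 → C
  i=19: H-I = 25 → Z
  i=20: V-A = 21 → V
  i=21: T-M =  7 → H
  i=22: N-F =  8 → I
  shifts repeat with period 8: XDCZVHIQ

XDCZVHIQ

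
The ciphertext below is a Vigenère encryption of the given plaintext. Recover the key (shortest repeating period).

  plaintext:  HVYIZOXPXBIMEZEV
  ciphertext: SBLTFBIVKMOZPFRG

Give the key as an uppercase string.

  i= 0: S-H = 11 → L
  i= 1: B-V =  6 → G
  i= 2: L-Y = 13 → N
  i= 3: T-I = 11 → L
  i= 4: F-Z =  6 → G
  i= 5: B-O = 13 → N
  i= 6: I-X = 11 → L
  i= 7: V-P =  6 → G
  i= 8: K-X = 13 → N
  i= 9: M-B = 11 → L
  i=10: O-I =  6 → G
  i=11: Z-M = 13 → N
  i=12: P-E = 11 → L
  i=13: F-Z =  6 → G
  i=14: R-E = 13 → N
  i=15: G-V = 11 → L
  shifts repeat with period 3: LGN

LGN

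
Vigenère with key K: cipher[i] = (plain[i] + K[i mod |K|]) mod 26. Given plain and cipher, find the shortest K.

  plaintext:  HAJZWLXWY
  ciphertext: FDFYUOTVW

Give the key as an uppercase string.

  i= 0: F-H = 24 → Y
  i= 1: D-A =  3 → D
  i= 2: F-J = 22 → W
  i= 3: Y-Z = 25 → Z
  i= 4: U-W = 24 → Y
  i= 5: O-L =  3 → D
  i= 6: T-X = 22 → W
  i= 7: V-W = 25 → Z
  i= 8: W-Y = 24 → Y
  shifts repeat with period 4: YDWZ

YDWZ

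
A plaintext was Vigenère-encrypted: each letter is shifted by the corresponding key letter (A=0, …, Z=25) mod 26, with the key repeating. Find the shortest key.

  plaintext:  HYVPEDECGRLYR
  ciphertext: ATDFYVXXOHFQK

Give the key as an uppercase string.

  i= 0: A-H = 19 → T
  i= 1: T-Y = 21 → V
  i= 2: D-V =  8 → I
  i= 3: F-P = 16 → Q
  i= 4: Y-E = 20 → U
  i= 5: V-D = 18 → S
  i= 6: X-E = 19 → T
  i= 7: X-C = 21 → V
  i= 8: O-G =  8 → I
  i= 9: H-R = 16 → Q
  i=10: F-L = 20 → U
  i=11: Q-Y = 18 → S
  i=12: K-R = 19 → T
  shifts repeat with period 6: TVIQUS

TVIQUS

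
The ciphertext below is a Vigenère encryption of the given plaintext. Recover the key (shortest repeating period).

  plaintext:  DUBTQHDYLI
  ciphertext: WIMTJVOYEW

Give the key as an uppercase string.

TOLA

  i= 0: W-D = 19 → T
  i= 1: I-U = 14 → O
  i= 2: M-B = 11 → L
  i= 3: T-T =  0 → A
  i= 4: J-Q = 19 → T
  i= 5: V-H = 14 → O
  i= 6: O-D = 11 → L
  i= 7: Y-Y =  0 → A
  i= 8: E-L = 19 → T
  i= 9: W-I = 14 → O
  shifts repeat with period 4: TOLA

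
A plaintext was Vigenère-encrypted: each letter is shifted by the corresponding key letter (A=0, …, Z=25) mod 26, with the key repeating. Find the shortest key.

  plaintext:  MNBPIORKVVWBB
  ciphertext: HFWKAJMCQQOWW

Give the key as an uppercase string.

  i= 0: H-M = 21 → V
  i= 1: F-N = 18 → S
  i= 2: W-B = 21 → V
  i= 3: K-P = 21 → V
  i= 4: A-I = 18 → S
  i= 5: J-O = 21 → V
  i= 6: M-R = 21 → V
  i= 7: C-K = 18 → S
  i= 8: Q-V = 21 → V
  i= 9: Q-V = 21 → V
  i=10: O-W = 18 → S
  i=11: W-B = 21 → V
  i=12: W-B = 21 → V
  shifts repeat with period 3: VSV

VSV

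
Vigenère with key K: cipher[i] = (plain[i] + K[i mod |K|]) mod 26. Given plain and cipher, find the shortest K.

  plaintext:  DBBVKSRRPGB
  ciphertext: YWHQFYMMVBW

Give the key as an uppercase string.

  i= 0: Y-D = 21 → V
  i= 1: W-B = 21 → V
  i= 2: H-B =  6 → G
  i= 3: Q-V = 21 → V
  i= 4: F-K = 21 → V
  i= 5: Y-S =  6 → G
  i= 6: M-R = 21 → V
  i= 7: M-R = 21 → V
  i= 8: V-P =  6 → G
  i= 9: B-G = 21 → V
  i=10: W-B = 21 → V
  shifts repeat with period 3: VVG

VVG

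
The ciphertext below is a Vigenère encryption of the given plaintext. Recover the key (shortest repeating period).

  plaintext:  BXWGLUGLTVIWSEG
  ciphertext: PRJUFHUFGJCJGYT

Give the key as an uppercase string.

OUN

  i= 0: P-B = 14 → O
  i= 1: R-X = 20 → U
  i= 2: J-W = 13 → N
  i= 3: U-G = 14 → O
  i= 4: F-L = 20 → U
  i= 5: H-U = 13 → N
  i= 6: U-G = 14 → O
  i= 7: F-L = 20 → U
  i= 8: G-T = 13 → N
  i= 9: J-V = 14 → O
  i=10: C-I = 20 → U
  i=11: J-W = 13 → N
  i=12: G-S = 14 → O
  i=13: Y-E = 20 → U
  i=14: T-G = 13 → N
  shifts repeat with period 3: OUN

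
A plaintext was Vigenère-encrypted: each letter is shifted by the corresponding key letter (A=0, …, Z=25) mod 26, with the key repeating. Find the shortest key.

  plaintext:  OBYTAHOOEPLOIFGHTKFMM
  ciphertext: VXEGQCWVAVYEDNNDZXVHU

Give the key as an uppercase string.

HWGNQVI

  i= 0: V-O =  7 → H
  i= 1: X-B = 22 → W
  i= 2: E-Y =  6 → G
  i= 3: G-T = 13 → N
  i= 4: Q-A = 16 → Q
  i= 5: C-H = 21 → V
  i= 6: W-O =  8 → I
  i= 7: V-O =  7 → H
  i= 8: A-E = 22 → W
  i= 9: V-P =  6 → G
  i=10: Y-L = 13 → N
  i=11: E-O = 16 → Q
  i=12: D-I = 21 → V
  i=13: N-F =  8 → I
  i=14: N-G =  7 → H
  i=15: D-H = 22 → W
  i=16: Z-T =  6 → G
  i=17: X-K = 13 → N
  i=18: V-F = 16 → Q
  i=19: H-M = 21 → V
  i=20: U-M =  8 → I
  shifts repeat with period 7: HWGNQVI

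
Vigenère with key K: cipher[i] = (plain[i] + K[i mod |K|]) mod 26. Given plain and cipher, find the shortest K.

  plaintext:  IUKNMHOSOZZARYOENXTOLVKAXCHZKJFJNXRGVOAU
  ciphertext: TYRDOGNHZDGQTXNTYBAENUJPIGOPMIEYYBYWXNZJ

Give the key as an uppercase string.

  i= 0: T-I = 11 → L
  i= 1: Y-U =  4 → E
  i= 2: R-K =  7 → H
  i= 3: D-N = 16 → Q
  i= 4: O-M =  2 → C
  i= 5: G-H = 25 → Z
  i= 6: N-O = 25 → Z
  i= 7: H-S = 15 → P
  i= 8: Z-O = 11 → L
  i= 9: D-Z =  4 → E
  i=10: G-Z =  7 → H
  i=11: Q-A = 16 → Q
  i=12: T-R =  2 → C
  i=13: X-Y = 25 → Z
  i=14: N-O = 25 → Z
  i=15: T-E = 15 → P
  i=16: Y-N = 11 → L
  i=17: B-X =  4 → E
  i=18: A-T =  7 → H
  i=19: E-O = 16 → Q
  i=20: N-L =  2 → C
  i=21: U-V = 25 → Z
  i=22: J-K = 25 → Z
  i=23: P-A = 15 → P
  i=24: I-X = 11 → L
  i=25: G-C =  4 → E
  i=26: O-H =  7 → H
  i=27: P-Z = 16 → Q
  i=28: M-K =  2 → C
  i=29: I-J = 25 → Z
  i=30: E-F = 25 → Z
  i=31: Y-J = 15 → P
  i=32: Y-N = 11 → L
  i=33: B-X =  4 → E
  i=34: Y-R =  7 → H
  i=35: W-G = 16 → Q
  i=36: X-V =  2 → C
  i=37: N-O = 25 → Z
  i=38: Z-A = 25 → Z
  i=39: J-U = 15 → P
  shifts repeat with period 8: LEHQCZZP

LEHQCZZP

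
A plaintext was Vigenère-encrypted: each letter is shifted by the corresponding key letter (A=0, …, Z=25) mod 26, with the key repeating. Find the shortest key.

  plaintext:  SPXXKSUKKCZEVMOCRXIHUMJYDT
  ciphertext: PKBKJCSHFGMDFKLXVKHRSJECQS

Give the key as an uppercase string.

XVENZKY

  i= 0: P-S = 23 → X
  i= 1: K-P = 21 → V
  i= 2: B-X =  4 → E
  i= 3: K-X = 13 → N
  i= 4: J-K = 25 → Z
  i= 5: C-S = 10 → K
  i= 6: S-U = 24 → Y
  i= 7: H-K = 23 → X
  i= 8: F-K = 21 → V
  i= 9: G-C =  4 → E
  i=10: M-Z = 13 → N
  i=11: D-E = 25 → Z
  i=12: F-V = 10 → K
  i=13: K-M = 24 → Y
  i=14: L-O = 23 → X
  i=15: X-C = 21 → V
  i=16: V-R =  4 → E
  i=17: K-X = 13 → N
  i=18: H-I = 25 → Z
  i=19: R-H = 10 → K
  i=20: S-U = 24 → Y
  i=21: J-M = 23 → X
  i=22: E-J = 21 → V
  i=23: C-Y =  4 → E
  i=24: Q-D = 13 → N
  i=25: S-T = 25 → Z
  shifts repeat with period 7: XVENZKY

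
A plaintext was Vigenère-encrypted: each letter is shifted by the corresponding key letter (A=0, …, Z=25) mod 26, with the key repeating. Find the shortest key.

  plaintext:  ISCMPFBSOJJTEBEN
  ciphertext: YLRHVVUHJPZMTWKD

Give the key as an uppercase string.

QTPVG

  i= 0: Y-I = 16 → Q
  i= 1: L-S = 19 → T
  i= 2: R-C = 15 → P
  i= 3: H-M = 21 → V
  i= 4: V-P =  6 → G
  i= 5: V-F = 16 → Q
  i= 6: U-B = 19 → T
  i= 7: H-S = 15 → P
  i= 8: J-O = 21 → V
  i= 9: P-J =  6 → G
  i=10: Z-J = 16 → Q
  i=11: M-T = 19 → T
  i=12: T-E = 15 → P
  i=13: W-B = 21 → V
  i=14: K-E =  6 → G
  i=15: D-N = 16 → Q
  shifts repeat with period 5: QTPVG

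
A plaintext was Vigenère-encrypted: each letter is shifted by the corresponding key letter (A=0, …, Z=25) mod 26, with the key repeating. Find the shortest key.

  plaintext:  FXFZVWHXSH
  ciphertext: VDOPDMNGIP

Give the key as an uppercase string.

  i= 0: V-F = 16 → Q
  i= 1: D-X =  6 → G
  i= 2: O-F =  9 → J
  i= 3: P-Z = 16 → Q
  i= 4: D-V =  8 → I
  i= 5: M-W = 16 → Q
  i= 6: N-H =  6 → G
  i= 7: G-X =  9 → J
  i= 8: I-S = 16 → Q
  i= 9: P-H =  8 → I
  shifts repeat with period 5: QGJQI

QGJQI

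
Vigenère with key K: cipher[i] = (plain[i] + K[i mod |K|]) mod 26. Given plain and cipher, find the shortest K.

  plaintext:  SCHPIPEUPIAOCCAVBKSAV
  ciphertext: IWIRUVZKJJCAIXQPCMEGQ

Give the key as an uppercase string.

QUBCMGV

  i= 0: I-S = 16 → Q
  i= 1: W-C = 20 → U
  i= 2: I-H =  1 → B
  i= 3: R-P =  2 → C
  i= 4: U-I = 12 → M
  i= 5: V-P =  6 → G
  i= 6: Z-E = 21 → V
  i= 7: K-U = 16 → Q
  i= 8: J-P = 20 → U
  i= 9: J-I =  1 → B
  i=10: C-A =  2 → C
  i=11: A-O = 12 → M
  i=12: I-C =  6 → G
  i=13: X-C = 21 → V
  i=14: Q-A = 16 → Q
  i=15: P-V = 20 → U
  i=16: C-B =  1 → B
  i=17: M-K =  2 → C
  i=18: E-S = 12 → M
  i=19: G-A =  6 → G
  i=20: Q-V = 21 → V
  shifts repeat with period 7: QUBCMGV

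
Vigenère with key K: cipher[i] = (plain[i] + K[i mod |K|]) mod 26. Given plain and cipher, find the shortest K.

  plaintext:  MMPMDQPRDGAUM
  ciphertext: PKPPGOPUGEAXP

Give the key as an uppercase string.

DYAD

  i= 0: P-M =  3 → D
  i= 1: K-M = 24 → Y
  i= 2: P-P =  0 → A
  i= 3: P-M =  3 → D
  i= 4: G-D =  3 → D
  i= 5: O-Q = 24 → Y
  i= 6: P-P =  0 → A
  i= 7: U-R =  3 → D
  i= 8: G-D =  3 → D
  i= 9: E-G = 24 → Y
  i=10: A-A =  0 → A
  i=11: X-U =  3 → D
  i=12: P-M =  3 → D
  shifts repeat with period 4: DYAD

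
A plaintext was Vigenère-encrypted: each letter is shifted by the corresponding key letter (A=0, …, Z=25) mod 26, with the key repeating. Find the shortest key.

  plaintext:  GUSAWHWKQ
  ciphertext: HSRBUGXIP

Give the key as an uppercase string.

BYZ

  i= 0: H-G =  1 → B
  i= 1: S-U = 24 → Y
  i= 2: R-S = 25 → Z
  i= 3: B-A =  1 → B
  i= 4: U-W = 24 → Y
  i= 5: G-H = 25 → Z
  i= 6: X-W =  1 → B
  i= 7: I-K = 24 → Y
  i= 8: P-Q = 25 → Z
  shifts repeat with period 3: BYZ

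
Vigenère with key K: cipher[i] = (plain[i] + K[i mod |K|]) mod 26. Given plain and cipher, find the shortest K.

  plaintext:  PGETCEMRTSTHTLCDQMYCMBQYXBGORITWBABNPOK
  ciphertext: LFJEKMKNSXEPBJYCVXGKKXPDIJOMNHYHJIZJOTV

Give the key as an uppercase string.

  i= 0: L-P = 22 → W
  i= 1: F-G = 25 → Z
  i= 2: J-E =  5 → F
  i= 3: E-T = 11 → L
  i= 4: K-C =  8 → I
  i= 5: M-E =  8 → I
  i= 6: K-M = 24 → Y
  i= 7: N-R = 22 → W
  i= 8: S-T = 25 → Z
  i= 9: X-S =  5 → F
  i=10: E-T = 11 → L
  i=11: P-H =  8 → I
  i=12: B-T =  8 → I
  i=13: J-L = 24 → Y
  i=14: Y-C = 22 → W
  i=15: C-D = 25 → Z
  i=16: V-Q =  5 → F
  i=17: X-M = 11 → L
  i=18: G-Y =  8 → I
  i=19: K-C =  8 → I
  i=20: K-M = 24 → Y
  i=21: X-B = 22 → W
  i=22: P-Q = 25 → Z
  i=23: D-Y =  5 → F
  i=24: I-X = 11 → L
  i=25: J-B =  8 → I
  i=26: O-G =  8 → I
  i=27: M-O = 24 → Y
  i=28: N-R = 22 → W
  i=29: H-I = 25 → Z
  i=30: Y-T =  5 → F
  i=31: H-W = 11 → L
  i=32: J-B =  8 → I
  i=33: I-A =  8 → I
  i=34: Z-B = 24 → Y
  i=35: J-N = 22 → W
  i=36: O-P = 25 → Z
  i=37: T-O =  5 → F
  i=38: V-K = 11 → L
  shifts repeat with period 7: WZFLIIY

WZFLIIY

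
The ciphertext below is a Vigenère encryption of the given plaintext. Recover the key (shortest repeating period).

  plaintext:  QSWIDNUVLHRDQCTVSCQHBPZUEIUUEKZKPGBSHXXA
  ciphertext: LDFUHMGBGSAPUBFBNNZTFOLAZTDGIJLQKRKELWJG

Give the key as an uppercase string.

VLJMEZMG

  i= 0: L-Q = 21 → V
  i= 1: D-S = 11 → L
  i= 2: F-W =  9 → J
  i= 3: U-I = 12 → M
  i= 4: H-D =  4 → E
  i= 5: M-N = 25 → Z
  i= 6: G-U = 12 → M
  i= 7: B-V =  6 → G
  i= 8: G-L = 21 → V
  i= 9: S-H = 11 → L
  i=10: A-R =  9 → J
  i=11: P-D = 12 → M
  i=12: U-Q =  4 → E
  i=13: B-C = 25 → Z
  i=14: F-T = 12 → M
  i=15: B-V =  6 → G
  i=16: N-S = 21 → V
  i=17: N-C = 11 → L
  i=18: Z-Q =  9 → J
  i=19: T-H = 12 → M
  i=20: F-B =  4 → E
  i=21: O-P = 25 → Z
  i=22: L-Z = 12 → M
  i=23: A-U =  6 → G
  i=24: Z-E = 21 → V
  i=25: T-I = 11 → L
  i=26: D-U =  9 → J
  i=27: G-U = 12 → M
  i=28: I-E =  4 → E
  i=29: J-K = 25 → Z
  i=30: L-Z = 12 → M
  i=31: Q-K =  6 → G
  i=32: K-P = 21 → V
  i=33: R-G = 11 → L
  i=34: K-B =  9 → J
  i=35: E-S = 12 → M
  i=36: L-H =  4 → E
  i=37: W-X = 25 → Z
  i=38: J-X = 12 → M
  i=39: G-A =  6 → G
  shifts repeat with period 8: VLJMEZMG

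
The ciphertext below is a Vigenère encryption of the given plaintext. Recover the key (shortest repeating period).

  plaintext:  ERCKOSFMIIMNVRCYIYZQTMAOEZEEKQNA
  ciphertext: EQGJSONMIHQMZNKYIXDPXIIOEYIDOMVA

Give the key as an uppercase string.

AZEZEWIA

  i= 0: E-E =  0 → A
  i= 1: Q-R = 25 → Z
  i= 2: G-C =  4 → E
  i= 3: J-K = 25 → Z
  i= 4: S-O =  4 → E
  i= 5: O-S = 22 → W
  i= 6: N-F =  8 → I
  i= 7: M-M =  0 → A
  i= 8: I-I =  0 → A
  i= 9: H-I = 25 → Z
  i=10: Q-M =  4 → E
  i=11: M-N = 25 → Z
  i=12: Z-V =  4 → E
  i=13: N-R = 22 → W
  i=14: K-C =  8 → I
  i=15: Y-Y =  0 → A
  i=16: I-I =  0 → A
  i=17: X-Y = 25 → Z
  i=18: D-Z =  4 → E
  i=19: P-Q = 25 → Z
  i=20: X-T =  4 → E
  i=21: I-M = 22 → W
  i=22: I-A =  8 → I
  i=23: O-O =  0 → A
  i=24: E-E =  0 → A
  i=25: Y-Z = 25 → Z
  i=26: I-E =  4 → E
  i=27: D-E = 25 → Z
  i=28: O-K =  4 → E
  i=29: M-Q = 22 → W
  i=30: V-N =  8 → I
  i=31: A-A =  0 → A
  shifts repeat with period 8: AZEZEWIA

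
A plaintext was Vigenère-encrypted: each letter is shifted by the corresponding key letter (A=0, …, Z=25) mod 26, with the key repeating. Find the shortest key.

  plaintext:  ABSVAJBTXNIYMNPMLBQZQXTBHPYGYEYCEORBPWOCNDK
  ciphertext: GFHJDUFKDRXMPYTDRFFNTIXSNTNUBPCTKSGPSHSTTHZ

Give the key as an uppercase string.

GEPODLER

  i= 0: G-A =  6 → G
  i= 1: F-B =  4 → E
  i= 2: H-S = 15 → P
  i= 3: J-V = 14 → O
  i= 4: D-A =  3 → D
  i= 5: U-J = 11 → L
  i= 6: F-B =  4 → E
  i= 7: K-T = 17 → R
  i= 8: D-X =  6 → G
  i= 9: R-N =  4 → E
  i=10: X-I = 15 → P
  i=11: M-Y = 14 → O
  i=12: P-M =  3 → D
  i=13: Y-N = 11 → L
  i=14: T-P =  4 → E
  i=15: D-M = 17 → R
  i=16: R-L =  6 → G
  i=17: F-B =  4 → E
  i=18: F-Q = 15 → P
  i=19: N-Z = 14 → O
  i=20: T-Q =  3 → D
  i=21: I-X = 11 → L
  i=22: X-T =  4 → E
  i=23: S-B = 17 → R
  i=24: N-H =  6 → G
  i=25: T-P =  4 → E
  i=26: N-Y = 15 → P
  i=27: U-G = 14 → O
  i=28: B-Y =  3 → D
  i=29: P-E = 11 → L
  i=30: C-Y =  4 → E
  i=31: T-C = 17 → R
  i=32: K-E =  6 → G
  i=33: S-O =  4 → E
  i=34: G-R = 15 → P
  i=35: P-B = 14 → O
  i=36: S-P =  3 → D
  i=37: H-W = 11 → L
  i=38: S-O =  4 → E
  i=39: T-C = 17 → R
  i=40: T-N =  6 → G
  i=41: H-D =  4 → E
  i=42: Z-K = 15 → P
  shifts repeat with period 8: GEPODLER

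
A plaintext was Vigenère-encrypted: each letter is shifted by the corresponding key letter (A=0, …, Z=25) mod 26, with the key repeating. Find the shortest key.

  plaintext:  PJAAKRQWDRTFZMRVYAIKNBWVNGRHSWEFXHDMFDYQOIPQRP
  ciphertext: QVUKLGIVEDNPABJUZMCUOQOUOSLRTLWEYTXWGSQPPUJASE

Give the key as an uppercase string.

BMUKBPSZ

  i= 0: Q-P =  1 → B
  i= 1: V-J = 12 → M
  i= 2: U-A = 20 → U
  i= 3: K-A = 10 → K
  i= 4: L-K =  1 → B
  i= 5: G-R = 15 → P
  i= 6: I-Q = 18 → S
  i= 7: V-W = 25 → Z
  i= 8: E-D =  1 → B
  i= 9: D-R = 12 → M
  i=10: N-T = 20 → U
  i=11: P-F = 10 → K
  i=12: A-Z =  1 → B
  i=13: B-M = 15 → P
  i=14: J-R = 18 → S
  i=15: U-V = 25 → Z
  i=16: Z-Y =  1 → B
  i=17: M-A = 12 → M
  i=18: C-I = 20 → U
  i=19: U-K = 10 → K
  i=20: O-N =  1 → B
  i=21: Q-B = 15 → P
  i=22: O-W = 18 → S
  i=23: U-V = 25 → Z
  i=24: O-N =  1 → B
  i=25: S-G = 12 → M
  i=26: L-R = 20 → U
  i=27: R-H = 10 → K
  i=28: T-S =  1 → B
  i=29: L-W = 15 → P
  i=30: W-E = 18 → S
  i=31: E-F = 25 → Z
  i=32: Y-X =  1 → B
  i=33: T-H = 12 → M
  i=34: X-D = 20 → U
  i=35: W-M = 10 → K
  i=36: G-F =  1 → B
  i=37: S-D = 15 → P
  i=38: Q-Y = 18 → S
  i=39: P-Q = 25 → Z
  i=40: P-O =  1 → B
  i=41: U-I = 12 → M
  i=42: J-P = 20 → U
  i=43: A-Q = 10 → K
  i=44: S-R =  1 → B
  i=45: E-P = 15 → P
  shifts repeat with period 8: BMUKBPSZ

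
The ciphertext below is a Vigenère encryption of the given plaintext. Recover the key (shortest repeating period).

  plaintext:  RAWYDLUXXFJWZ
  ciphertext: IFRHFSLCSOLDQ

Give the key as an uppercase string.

  i= 0: I-R = 17 → R
  i= 1: F-A =  5 → F
  i= 2: R-W = 21 → V
  i= 3: H-Y =  9 → J
  i= 4: F-D =  2 → C
  i= 5: S-L =  7 → H
  i= 6: L-U = 17 → R
  i= 7: C-X =  5 → F
  i= 8: S-X = 21 → V
  i= 9: O-F =  9 → J
  i=10: L-J =  2 → C
  i=11: D-W =  7 → H
  i=12: Q-Z = 17 → R
  shifts repeat with period 6: RFVJCH

RFVJCH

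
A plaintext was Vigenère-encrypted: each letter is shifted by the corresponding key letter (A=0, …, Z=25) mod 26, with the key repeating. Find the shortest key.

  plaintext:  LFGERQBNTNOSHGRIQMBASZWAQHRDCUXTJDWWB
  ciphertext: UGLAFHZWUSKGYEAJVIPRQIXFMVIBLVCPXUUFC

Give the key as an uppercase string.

JBFWORY

  i= 0: U-L =  9 → J
  i= 1: G-F =  1 → B
  i= 2: L-G =  5 → F
  i= 3: A-E = 22 → W
  i= 4: F-R = 14 → O
  i= 5: H-Q = 17 → R
  i= 6: Z-B = 24 → Y
  i= 7: W-N =  9 → J
  i= 8: U-T =  1 → B
  i= 9: S-N =  5 → F
  i=10: K-O = 22 → W
  i=11: G-S = 14 → O
  i=12: Y-H = 17 → R
  i=13: E-G = 24 → Y
  i=14: A-R =  9 → J
  i=15: J-I =  1 → B
  i=16: V-Q =  5 → F
  i=17: I-M = 22 → W
  i=18: P-B = 14 → O
  i=19: R-A = 17 → R
  i=20: Q-S = 24 → Y
  i=21: I-Z =  9 → J
  i=22: X-W =  1 → B
  i=23: F-A =  5 → F
  i=24: M-Q = 22 → W
  i=25: V-H = 14 → O
  i=26: I-R = 17 → R
  i=27: B-D = 24 → Y
  i=28: L-C =  9 → J
  i=29: V-U =  1 → B
  i=30: C-X =  5 → F
  i=31: P-T = 22 → W
  i=32: X-J = 14 → O
  i=33: U-D = 17 → R
  i=34: U-W = 24 → Y
  i=35: F-W =  9 → J
  i=36: C-B =  1 → B
  shifts repeat with period 7: JBFWORY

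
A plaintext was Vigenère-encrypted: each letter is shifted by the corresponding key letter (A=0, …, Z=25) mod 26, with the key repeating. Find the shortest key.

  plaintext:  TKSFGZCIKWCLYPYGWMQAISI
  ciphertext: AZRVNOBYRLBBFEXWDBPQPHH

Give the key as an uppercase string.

HPZQ

  i= 0: A-T =  7 → H
  i= 1: Z-K = 15 → P
  i= 2: R-S = 25 → Z
  i= 3: V-F = 16 → Q
  i= 4: N-G =  7 → H
  i= 5: O-Z = 15 → P
  i= 6: B-C = 25 → Z
  i= 7: Y-I = 16 → Q
  i= 8: R-K =  7 → H
  i= 9: L-W = 15 → P
  i=10: B-C = 25 → Z
  i=11: B-L = 16 → Q
  i=12: F-Y =  7 → H
  i=13: E-P = 15 → P
  i=14: X-Y = 25 → Z
  i=15: W-G = 16 → Q
  i=16: D-W =  7 → H
  i=17: B-M = 15 → P
  i=18: P-Q = 25 → Z
  i=19: Q-A = 16 → Q
  i=20: P-I =  7 → H
  i=21: H-S = 15 → P
  i=22: H-I = 25 → Z
  shifts repeat with period 4: HPZQ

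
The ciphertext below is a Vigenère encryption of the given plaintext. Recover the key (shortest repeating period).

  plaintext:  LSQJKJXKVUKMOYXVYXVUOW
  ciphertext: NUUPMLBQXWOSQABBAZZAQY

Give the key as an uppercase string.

CCEG

  i= 0: N-L =  2 → C
  i= 1: U-S =  2 → C
  i= 2: U-Q =  4 → E
  i= 3: P-J =  6 → G
  i= 4: M-K =  2 → C
  i= 5: L-J =  2 → C
  i= 6: B-X =  4 → E
  i= 7: Q-K =  6 → G
  i= 8: X-V =  2 → C
  i= 9: W-U =  2 → C
  i=10: O-K =  4 → E
  i=11: S-M =  6 → G
  i=12: Q-O =  2 → C
  i=13: A-Y =  2 → C
  i=14: B-X =  4 → E
  i=15: B-V =  6 → G
  i=16: A-Y =  2 → C
  i=17: Z-X =  2 → C
  i=18: Z-V =  4 → E
  i=19: A-U =  6 → G
  i=20: Q-O =  2 → C
  i=21: Y-W =  2 → C
  shifts repeat with period 4: CCEG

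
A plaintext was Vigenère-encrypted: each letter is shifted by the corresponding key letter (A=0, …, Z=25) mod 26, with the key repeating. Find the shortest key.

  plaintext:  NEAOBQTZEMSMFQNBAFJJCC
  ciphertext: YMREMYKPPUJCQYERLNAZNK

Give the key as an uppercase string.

LIRQ

  i= 0: Y-N = 11 → L
  i= 1: M-E =  8 → I
  i= 2: R-A = 17 → R
  i= 3: E-O = 16 → Q
  i= 4: M-B = 11 → L
  i= 5: Y-Q =  8 → I
  i= 6: K-T = 17 → R
  i= 7: P-Z = 16 → Q
  i= 8: P-E = 11 → L
  i= 9: U-M =  8 → I
  i=10: J-S = 17 → R
  i=11: C-M = 16 → Q
  i=12: Q-F = 11 → L
  i=13: Y-Q =  8 → I
  i=14: E-N = 17 → R
  i=15: R-B = 16 → Q
  i=16: L-A = 11 → L
  i=17: N-F =  8 → I
  i=18: A-J = 17 → R
  i=19: Z-J = 16 → Q
  i=20: N-C = 11 → L
  i=21: K-C =  8 → I
  shifts repeat with period 4: LIRQ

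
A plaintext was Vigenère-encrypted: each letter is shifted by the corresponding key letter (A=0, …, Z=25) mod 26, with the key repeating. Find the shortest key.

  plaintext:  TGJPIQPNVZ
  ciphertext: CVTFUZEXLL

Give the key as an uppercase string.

JPKQM

  i= 0: C-T =  9 → J
  i= 1: V-G = 15 → P
  i= 2: T-J = 10 → K
  i= 3: F-P = 16 → Q
  i= 4: U-I = 12 → M
  i= 5: Z-Q =  9 → J
  i= 6: E-P = 15 → P
  i= 7: X-N = 10 → K
  i= 8: L-V = 16 → Q
  i= 9: L-Z = 12 → M
  shifts repeat with period 5: JPKQM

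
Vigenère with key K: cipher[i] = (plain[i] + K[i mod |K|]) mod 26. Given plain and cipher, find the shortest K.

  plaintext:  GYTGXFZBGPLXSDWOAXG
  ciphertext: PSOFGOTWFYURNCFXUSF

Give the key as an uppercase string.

  i= 0: P-G =  9 → J
  i= 1: S-Y = 20 → U
  i= 2: O-T = 21 → V
  i= 3: F-G = 25 → Z
  i= 4: G-X =  9 → J
  i= 5: O-F =  9 → J
  i= 6: T-Z = 20 → U
  i= 7: W-B = 21 → V
  i= 8: F-G = 25 → Z
  i= 9: Y-P =  9 → J
  i=10: U-L =  9 → J
  i=11: R-X = 20 → U
  i=12: N-S = 21 → V
  i=13: C-D = 25 → Z
  i=14: F-W =  9 → J
  i=15: X-O =  9 → J
  i=16: U-A = 20 → U
  i=17: S-X = 21 → V
  i=18: F-G = 25 → Z
  shifts repeat with period 5: JUVZJ

JUVZJ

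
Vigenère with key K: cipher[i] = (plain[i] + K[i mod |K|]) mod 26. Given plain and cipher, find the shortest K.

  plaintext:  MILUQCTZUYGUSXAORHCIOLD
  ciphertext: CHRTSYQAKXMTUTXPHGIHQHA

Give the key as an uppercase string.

QZGZCWXB

  i= 0: C-M = 16 → Q
  i= 1: H-I = 25 → Z
  i= 2: R-L =  6 → G
  i= 3: T-U = 25 → Z
  i= 4: S-Q =  2 → C
  i= 5: Y-C = 22 → W
  i= 6: Q-T = 23 → X
  i= 7: A-Z =  1 → B
  i= 8: K-U = 16 → Q
  i= 9: X-Y = 25 → Z
  i=10: M-G =  6 → G
  i=11: T-U = 25 → Z
  i=12: U-S =  2 → C
  i=13: T-X = 22 → W
  i=14: X-A = 23 → X
  i=15: P-O =  1 → B
  i=16: H-R = 16 → Q
  i=17: G-H = 25 → Z
  i=18: I-C =  6 → G
  i=19: H-I = 25 → Z
  i=20: Q-O =  2 → C
  i=21: H-L = 22 → W
  i=22: A-D = 23 → X
  shifts repeat with period 8: QZGZCWXB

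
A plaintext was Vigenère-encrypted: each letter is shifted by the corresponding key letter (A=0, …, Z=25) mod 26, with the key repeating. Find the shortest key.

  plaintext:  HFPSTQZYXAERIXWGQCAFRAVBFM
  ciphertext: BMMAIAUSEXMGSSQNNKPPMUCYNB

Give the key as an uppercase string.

UHXIPKV

  i= 0: B-H = 20 → U
  i= 1: M-F =  7 → H
  i= 2: M-P = 23 → X
  i= 3: A-S =  8 → I
  i= 4: I-T = 15 → P
  i= 5: A-Q = 10 → K
  i= 6: U-Z = 21 → V
  i= 7: S-Y = 20 → U
  i= 8: E-X =  7 → H
  i= 9: X-A = 23 → X
  i=10: M-E =  8 → I
  i=11: G-R = 15 → P
  i=12: S-I = 10 → K
  i=13: S-X = 21 → V
  i=14: Q-W = 20 → U
  i=15: N-G =  7 → H
  i=16: N-Q = 23 → X
  i=17: K-C =  8 → I
  i=18: P-A = 15 → P
  i=19: P-F = 10 → K
  i=20: M-R = 21 → V
  i=21: U-A = 20 → U
  i=22: C-V =  7 → H
  i=23: Y-B = 23 → X
  i=24: N-F =  8 → I
  i=25: B-M = 15 → P
  shifts repeat with period 7: UHXIPKV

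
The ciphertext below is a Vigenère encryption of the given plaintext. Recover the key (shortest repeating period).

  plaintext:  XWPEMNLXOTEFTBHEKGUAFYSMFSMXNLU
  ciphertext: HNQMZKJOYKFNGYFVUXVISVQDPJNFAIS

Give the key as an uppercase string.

KRBINXYR

  i= 0: H-X = 10 → K
  i= 1: N-W = 17 → R
  i= 2: Q-P =  1 → B
  i= 3: M-E =  8 → I
  i= 4: Z-M = 13 → N
  i= 5: K-N = 23 → X
  i= 6: J-L = 24 → Y
  i= 7: O-X = 17 → R
  i= 8: Y-O = 10 → K
  i= 9: K-T = 17 → R
  i=10: F-E =  1 → B
  i=11: N-F =  8 → I
  i=12: G-T = 13 → N
  i=13: Y-B = 23 → X
  i=14: F-H = 24 → Y
  i=15: V-E = 17 → R
  i=16: U-K = 10 → K
  i=17: X-G = 17 → R
  i=18: V-U =  1 → B
  i=19: I-A =  8 → I
  i=20: S-F = 13 → N
  i=21: V-Y = 23 → X
  i=22: Q-S = 24 → Y
  i=23: D-M = 17 → R
  i=24: P-F = 10 → K
  i=25: J-S = 17 → R
  i=26: N-M =  1 → B
  i=27: F-X =  8 → I
  i=28: A-N = 13 → N
  i=29: I-L = 23 → X
  i=30: S-U = 24 → Y
  shifts repeat with period 8: KRBINXYR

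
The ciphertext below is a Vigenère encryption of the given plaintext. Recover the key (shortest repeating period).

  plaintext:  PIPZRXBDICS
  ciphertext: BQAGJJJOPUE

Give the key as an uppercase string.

  i= 0: B-P = 12 → M
  i= 1: Q-I =  8 → I
  i= 2: A-P = 11 → L
  i= 3: G-Z =  7 → H
  i= 4: J-R = 18 → S
  i= 5: J-X = 12 → M
  i= 6: J-B =  8 → I
  i= 7: O-D = 11 → L
  i= 8: P-I =  7 → H
  i= 9: U-C = 18 → S
  i=10: E-S = 12 → M
  shifts repeat with period 5: MILHS

MILHS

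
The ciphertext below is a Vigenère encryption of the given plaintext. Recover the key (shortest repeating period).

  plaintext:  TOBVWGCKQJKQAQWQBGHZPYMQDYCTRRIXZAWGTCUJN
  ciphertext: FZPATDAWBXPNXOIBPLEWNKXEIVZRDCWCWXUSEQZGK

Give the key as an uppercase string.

  i= 0: F-T = 12 → M
  i= 1: Z-O = 11 → L
  i= 2: P-B = 14 → O
  i= 3: A-V =  5 → F
  i= 4: T-W = 23 → X
  i= 5: D-G = 23 → X
  i= 6: A-C = 24 → Y
  i= 7: W-K = 12 → M
  i= 8: B-Q = 11 → L
  i= 9: X-J = 14 → O
  i=10: P-K =  5 → F
  i=11: N-Q = 23 → X
  i=12: X-A = 23 → X
  i=13: O-Q = 24 → Y
  i=14: I-W = 12 → M
  i=15: B-Q = 11 → L
  i=16: P-B = 14 → O
  i=17: L-G =  5 → F
  i=18: E-H = 23 → X
  i=19: W-Z = 23 → X
  i=20: N-P = 24 → Y
  i=21: K-Y = 12 → M
  i=22: X-M = 11 → L
  i=23: E-Q = 14 → O
  i=24: I-D =  5 → F
  i=25: V-Y = 23 → X
  i=26: Z-C = 23 → X
  i=27: R-T = 24 → Y
  i=28: D-R = 12 → M
  i=29: C-R = 11 → L
  i=30: W-I = 14 → O
  i=31: C-X =  5 → F
  i=32: W-Z = 23 → X
  i=33: X-A = 23 → X
  i=34: U-W = 24 → Y
  i=35: S-G = 12 → M
  i=36: E-T = 11 → L
  i=37: Q-C = 14 → O
  i=38: Z-U =  5 → F
  i=39: G-J = 23 → X
  i=40: K-N = 23 → X
  shifts repeat with period 7: MLOFXXY

MLOFXXY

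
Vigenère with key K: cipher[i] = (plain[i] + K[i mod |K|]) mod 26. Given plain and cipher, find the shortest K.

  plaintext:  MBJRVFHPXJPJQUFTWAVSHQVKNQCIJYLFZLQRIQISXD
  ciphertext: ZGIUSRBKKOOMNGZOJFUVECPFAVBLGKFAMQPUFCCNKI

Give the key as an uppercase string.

NFZDXMUV

  i= 0: Z-M = 13 → N
  i= 1: G-B =  5 → F
  i= 2: I-J = 25 → Z
  i= 3: U-R =  3 → D
  i= 4: S-V = 23 → X
  i= 5: R-F = 12 → M
  i= 6: B-H = 20 → U
  i= 7: K-P = 21 → V
  i= 8: K-X = 13 → N
  i= 9: O-J =  5 → F
  i=10: O-P = 25 → Z
  i=11: M-J =  3 → D
  i=12: N-Q = 23 → X
  i=13: G-U = 12 → M
  i=14: Z-F = 20 → U
  i=15: O-T = 21 → V
  i=16: J-W = 13 → N
  i=17: F-A =  5 → F
  i=18: U-V = 25 → Z
  i=19: V-S =  3 → D
  i=20: E-H = 23 → X
  i=21: C-Q = 12 → M
  i=22: P-V = 20 → U
  i=23: F-K = 21 → V
  i=24: A-N = 13 → N
  i=25: V-Q =  5 → F
  i=26: B-C = 25 → Z
  i=27: L-I =  3 → D
  i=28: G-J = 23 → X
  i=29: K-Y = 12 → M
  i=30: F-L = 20 → U
  i=31: A-F = 21 → V
  i=32: M-Z = 13 → N
  i=33: Q-L =  5 → F
  i=34: P-Q = 25 → Z
  i=35: U-R =  3 → D
  i=36: F-I = 23 → X
  i=37: C-Q = 12 → M
  i=38: C-I = 20 → U
  i=39: N-S = 21 → V
  i=40: K-X = 13 → N
  i=41: I-D =  5 → F
  shifts repeat with period 8: NFZDXMUV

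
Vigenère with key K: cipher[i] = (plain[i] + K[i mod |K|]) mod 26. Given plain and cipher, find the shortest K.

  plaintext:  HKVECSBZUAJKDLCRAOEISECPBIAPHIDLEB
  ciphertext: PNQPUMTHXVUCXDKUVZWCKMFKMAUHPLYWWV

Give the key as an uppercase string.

IDVLSUS

  i= 0: P-H =  8 → I
  i= 1: N-K =  3 → D
  i= 2: Q-V = 21 → V
  i= 3: P-E = 11 → L
  i= 4: U-C = 18 → S
  i= 5: M-S = 20 → U
  i= 6: T-B = 18 → S
  i= 7: H-Z =  8 → I
  i= 8: X-U =  3 → D
  i= 9: V-A = 21 → V
  i=10: U-J = 11 → L
  i=11: C-K = 18 → S
  i=12: X-D = 20 → U
  i=13: D-L = 18 → S
  i=14: K-C =  8 → I
  i=15: U-R =  3 → D
  i=16: V-A = 21 → V
  i=17: Z-O = 11 → L
  i=18: W-E = 18 → S
  i=19: C-I = 20 → U
  i=20: K-S = 18 → S
  i=21: M-E =  8 → I
  i=22: F-C =  3 → D
  i=23: K-P = 21 → V
  i=24: M-B = 11 → L
  i=25: A-I = 18 → S
  i=26: U-A = 20 → U
  i=27: H-P = 18 → S
  i=28: P-H =  8 → I
  i=29: L-I =  3 → D
  i=30: Y-D = 21 → V
  i=31: W-L = 11 → L
  i=32: W-E = 18 → S
  i=33: V-B = 20 → U
  shifts repeat with period 7: IDVLSUS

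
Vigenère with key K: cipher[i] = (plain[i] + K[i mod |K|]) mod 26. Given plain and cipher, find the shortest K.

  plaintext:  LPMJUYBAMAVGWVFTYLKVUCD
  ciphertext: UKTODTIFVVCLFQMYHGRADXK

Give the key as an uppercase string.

  i= 0: U-L =  9 → J
  i= 1: K-P = 21 → V
  i= 2: T-M =  7 → H
  i= 3: O-J =  5 → F
  i= 4: D-U =  9 → J
  i= 5: T-Y = 21 → V
  i= 6: I-B =  7 → H
  i= 7: F-A =  5 → F
  i= 8: V-M =  9 → J
  i= 9: V-A = 21 → V
  i=10: C-V =  7 → H
  i=11: L-G =  5 → F
  i=12: F-W =  9 → J
  i=13: Q-V = 21 → V
  i=14: M-F =  7 → H
  i=15: Y-T =  5 → F
  i=16: H-Y =  9 → J
  i=17: G-L = 21 → V
  i=18: R-K =  7 → H
  i=19: A-V =  5 → F
  i=20: D-U =  9 → J
  i=21: X-C = 21 → V
  i=22: K-D =  7 → H
  shifts repeat with period 4: JVHF

JVHF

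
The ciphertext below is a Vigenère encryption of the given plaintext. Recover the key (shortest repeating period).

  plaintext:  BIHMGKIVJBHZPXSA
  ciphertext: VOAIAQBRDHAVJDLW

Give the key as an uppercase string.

UGTW

  i= 0: V-B = 20 → U
  i= 1: O-I =  6 → G
  i= 2: A-H = 19 → T
  i= 3: I-M = 22 → W
  i= 4: A-G = 20 → U
  i= 5: Q-K =  6 → G
  i= 6: B-I = 19 → T
  i= 7: R-V = 22 → W
  i= 8: D-J = 20 → U
  i= 9: H-B =  6 → G
  i=10: A-H = 19 → T
  i=11: V-Z = 22 → W
  i=12: J-P = 20 → U
  i=13: D-X =  6 → G
  i=14: L-S = 19 → T
  i=15: W-A = 22 → W
  shifts repeat with period 4: UGTW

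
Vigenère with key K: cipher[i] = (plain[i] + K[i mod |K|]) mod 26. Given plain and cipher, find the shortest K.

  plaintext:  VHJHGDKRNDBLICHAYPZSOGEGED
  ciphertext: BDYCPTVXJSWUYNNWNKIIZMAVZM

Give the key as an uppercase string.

GWPVJQL

  i= 0: B-V =  6 → G
  i= 1: D-H = 22 → W
  i= 2: Y-J = 15 → P
  i= 3: C-H = 21 → V
  i= 4: P-G =  9 → J
  i= 5: T-D = 16 → Q
  i= 6: V-K = 11 → L
  i= 7: X-R =  6 → G
  i= 8: J-N = 22 → W
  i= 9: S-D = 15 → P
  i=10: W-B = 21 → V
  i=11: U-L =  9 → J
  i=12: Y-I = 16 → Q
  i=13: N-C = 11 → L
  i=14: N-H =  6 → G
  i=15: W-A = 22 → W
  i=16: N-Y = 15 → P
  i=17: K-P = 21 → V
  i=18: I-Z =  9 → J
  i=19: I-S = 16 → Q
  i=20: Z-O = 11 → L
  i=21: M-G =  6 → G
  i=22: A-E = 22 → W
  i=23: V-G = 15 → P
  i=24: Z-E = 21 → V
  i=25: M-D =  9 → J
  shifts repeat with period 7: GWPVJQL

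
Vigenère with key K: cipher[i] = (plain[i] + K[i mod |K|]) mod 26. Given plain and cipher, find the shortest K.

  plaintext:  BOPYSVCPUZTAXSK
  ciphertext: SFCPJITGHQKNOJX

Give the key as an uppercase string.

RRN

  i= 0: S-B = 17 → R
  i= 1: F-O = 17 → R
  i= 2: C-P = 13 → N
  i= 3: P-Y = 17 → R
  i= 4: J-S = 17 → R
  i= 5: I-V = 13 → N
  i= 6: T-C = 17 → R
  i= 7: G-P = 17 → R
  i= 8: H-U = 13 → N
  i= 9: Q-Z = 17 → R
  i=10: K-T = 17 → R
  i=11: N-A = 13 → N
  i=12: O-X = 17 → R
  i=13: J-S = 17 → R
  i=14: X-K = 13 → N
  shifts repeat with period 3: RRN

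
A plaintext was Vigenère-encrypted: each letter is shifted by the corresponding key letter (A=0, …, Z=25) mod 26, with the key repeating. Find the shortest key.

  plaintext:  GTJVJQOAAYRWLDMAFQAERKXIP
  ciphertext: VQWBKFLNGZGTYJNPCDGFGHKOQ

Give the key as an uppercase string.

  i= 0: V-G = 15 → P
  i= 1: Q-T = 23 → X
  i= 2: W-J = 13 → N
  i= 3: B-V =  6 → G
  i= 4: K-J =  1 → B
  i= 5: F-Q = 15 → P
  i= 6: L-O = 23 → X
  i= 7: N-A = 13 → N
  i= 8: G-A =  6 → G
  i= 9: Z-Y =  1 → B
  i=10: G-R = 15 → P
  i=11: T-W = 23 → X
  i=12: Y-L = 13 → N
  i=13: J-D =  6 → G
  i=14: N-M =  1 → B
  i=15: P-A = 15 → P
  i=16: C-F = 23 → X
  i=17: D-Q = 13 → N
  i=18: G-A =  6 → G
  i=19: F-E =  1 → B
  i=20: G-R = 15 → P
  i=21: H-K = 23 → X
  i=22: K-X = 13 → N
  i=23: O-I =  6 → G
  i=24: Q-P =  1 → B
  shifts repeat with period 5: PXNGB

PXNGB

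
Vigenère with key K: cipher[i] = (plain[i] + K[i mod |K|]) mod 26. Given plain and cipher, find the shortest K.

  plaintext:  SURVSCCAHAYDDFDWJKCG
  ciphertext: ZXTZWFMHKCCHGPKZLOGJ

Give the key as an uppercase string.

  i= 0: Z-S =  7 → H
  i= 1: X-U =  3 → D
  i= 2: T-R =  2 → C
  i= 3: Z-V =  4 → E
  i= 4: W-S =  4 → E
  i= 5: F-C =  3 → D
  i= 6: M-C = 10 → K
  i= 7: H-A =  7 → H
  i= 8: K-H =  3 → D
  i= 9: C-A =  2 → C
  i=10: C-Y =  4 → E
  i=11: H-D =  4 → E
  i=12: G-D =  3 → D
  i=13: P-F = 10 → K
  i=14: K-D =  7 → H
  i=15: Z-W =  3 → D
  i=16: L-J =  2 → C
  i=17: O-K =  4 → E
  i=18: G-C =  4 → E
  i=19: J-G =  3 → D
  shifts repeat with period 7: HDCEEDK

HDCEEDK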